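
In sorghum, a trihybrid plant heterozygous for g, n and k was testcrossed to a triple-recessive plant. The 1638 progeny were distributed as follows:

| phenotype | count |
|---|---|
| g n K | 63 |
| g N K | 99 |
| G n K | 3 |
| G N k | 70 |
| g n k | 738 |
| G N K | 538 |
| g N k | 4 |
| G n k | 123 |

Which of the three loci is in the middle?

The two most frequent reciprocal classes, G N K and g n k, are the parental types, so the F1 was G N K / g n k.
The two rarest classes, G n K and g N k, are the double crossovers. Comparing them with the parentals, only the n allele has switched, so n is the middle locus and the order is g – n – k.

n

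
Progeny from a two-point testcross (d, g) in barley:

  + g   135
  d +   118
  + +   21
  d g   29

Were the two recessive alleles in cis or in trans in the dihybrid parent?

The two most frequent classes are + g (135) and d + (118); these are the parental (non-recombinant) types.
So the F1 carried + g on one chromosome and d + on the other — the recessive alleles are on opposite chromosomes (trans / repulsion).

trans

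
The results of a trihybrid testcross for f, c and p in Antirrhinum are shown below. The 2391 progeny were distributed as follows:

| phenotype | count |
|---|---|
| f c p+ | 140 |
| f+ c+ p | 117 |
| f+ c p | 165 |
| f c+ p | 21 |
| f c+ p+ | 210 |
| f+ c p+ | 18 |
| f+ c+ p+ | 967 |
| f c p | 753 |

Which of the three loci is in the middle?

The two most frequent reciprocal classes, f+ c+ p+ and f c p, are the parental types, so the F1 was f+ c+ p+ / f c p.
The two rarest classes, f+ c p+ and f c+ p, are the double crossovers. Comparing them with the parentals, only the c allele has switched, so c is the middle locus and the order is f – c – p.

c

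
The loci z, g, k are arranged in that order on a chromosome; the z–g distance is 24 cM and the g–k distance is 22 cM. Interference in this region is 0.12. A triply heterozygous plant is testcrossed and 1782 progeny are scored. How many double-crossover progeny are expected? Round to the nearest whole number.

83

Map distances give recombination frequencies of 0.240 and 0.220 for the two intervals.
With interference 0.12 (so coincidence = 0.88), expected double-crossover frequency = 0.240 × 0.220 × 0.88 = 0.04646.
Expected number = 0.04646 × 1782 = 82.80 ≈ 83.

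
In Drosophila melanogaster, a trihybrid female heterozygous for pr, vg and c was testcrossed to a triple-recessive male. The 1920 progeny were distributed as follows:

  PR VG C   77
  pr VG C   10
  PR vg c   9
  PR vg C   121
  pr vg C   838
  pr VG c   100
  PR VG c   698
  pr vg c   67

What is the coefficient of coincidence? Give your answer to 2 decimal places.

The two most frequent reciprocal classes, PR VG c and pr vg C, are the parental types, so the F1 was PR VG c / pr vg C.
The two rarest classes, PR vg c and pr VG C, are the double crossovers. Comparing them with the parentals, only the vg allele has switched, so vg is the middle locus and the order is pr – vg – c.
pr–vg: (221 + 19)/1920 = 0.1250; vg–c: (144 + 19)/1920 = 0.0849.
Expected DCO frequency = 0.1250 × 0.0849 ≈ 0.01061; observed = 19/1920 ≈ 0.00990.
Coefficient of coincidence = 0.00990/0.01061 ≈ 0.93.

0.93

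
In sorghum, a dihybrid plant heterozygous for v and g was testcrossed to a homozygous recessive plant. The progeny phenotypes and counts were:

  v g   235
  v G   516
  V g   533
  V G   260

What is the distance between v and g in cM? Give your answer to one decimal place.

32.1 cM

The two most frequent classes, V g (533) and v G (516), are the parental types, so the F1 was V g / v G.
The recombinant classes are V G and v g: 260 + 235 = 495.
Recombination frequency = 495/1544 = 0.3206 ≈ 32.1%, i.e. 32.1 cM.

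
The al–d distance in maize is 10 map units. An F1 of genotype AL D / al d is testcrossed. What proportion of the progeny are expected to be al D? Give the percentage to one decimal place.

A map distance of 10 map units corresponds to a recombination frequency of 0.100.
The F1 is AL D / al d, so al D is a recombinant gamete class with expected frequency r/2 = 0.100/2 = 0.0500.
That is 0.0500 = 5.0% of the progeny.

5.0%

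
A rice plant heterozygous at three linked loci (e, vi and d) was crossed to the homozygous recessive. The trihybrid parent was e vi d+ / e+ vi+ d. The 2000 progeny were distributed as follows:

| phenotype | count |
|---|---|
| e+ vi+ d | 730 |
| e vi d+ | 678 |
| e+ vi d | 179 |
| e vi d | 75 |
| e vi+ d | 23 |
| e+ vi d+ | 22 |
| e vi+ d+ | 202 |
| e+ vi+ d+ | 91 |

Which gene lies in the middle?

The two rarest classes, e+ vi d+ and e vi+ d, are the double crossovers. Comparing them with the parentals, only the e allele has switched, so e is the middle locus and the order is vi – e – d.

e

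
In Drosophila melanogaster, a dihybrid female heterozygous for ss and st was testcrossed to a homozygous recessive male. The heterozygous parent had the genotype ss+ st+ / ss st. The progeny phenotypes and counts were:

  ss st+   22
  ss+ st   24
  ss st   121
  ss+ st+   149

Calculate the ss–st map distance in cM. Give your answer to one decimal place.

14.6 cM

The recombinant classes are ss+ st and ss st+: 24 + 22 = 46.
Recombination frequency = 46/316 = 0.1456 ≈ 14.6%, i.e. 14.6 cM.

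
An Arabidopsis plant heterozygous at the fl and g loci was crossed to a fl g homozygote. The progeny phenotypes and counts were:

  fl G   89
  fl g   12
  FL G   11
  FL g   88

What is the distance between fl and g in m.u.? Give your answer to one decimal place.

11.5 m.u.

The two most frequent classes, FL g (88) and fl G (89), are the parental types, so the F1 was FL g / fl G.
The recombinant classes are FL G and fl g: 11 + 12 = 23.
Recombination frequency = 23/200 = 0.1150 ≈ 11.5%, i.e. 11.5 m.u.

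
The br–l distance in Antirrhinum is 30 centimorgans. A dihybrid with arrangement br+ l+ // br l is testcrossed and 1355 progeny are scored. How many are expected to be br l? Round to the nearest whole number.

A map distance of 30 centimorgans corresponds to a recombination frequency of 0.300.
The F1 is br+ l+ / br l, so br l is a parental gamete class with expected frequency (1 − r)/2 = 0.700/2 = 0.3500.
Expected number = 0.3500 × 1355 = 474.25 ≈ 474.

474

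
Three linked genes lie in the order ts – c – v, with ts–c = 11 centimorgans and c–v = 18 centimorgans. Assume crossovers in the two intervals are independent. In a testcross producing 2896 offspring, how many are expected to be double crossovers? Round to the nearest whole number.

57

Map distances give recombination frequencies of 0.110 and 0.180 for the two intervals.
With no interference, expected double-crossover frequency = 0.110 × 0.180 = 0.01980.
Expected number = 0.01980 × 2896 = 57.34 ≈ 57.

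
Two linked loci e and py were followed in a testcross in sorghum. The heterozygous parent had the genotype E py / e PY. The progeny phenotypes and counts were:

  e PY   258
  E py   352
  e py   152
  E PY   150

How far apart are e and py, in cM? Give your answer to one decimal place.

The recombinant classes are E PY and e py: 150 + 152 = 302.
Recombination frequency = 302/912 = 0.3311 ≈ 33.1%, i.e. 33.1 cM.

33.1 cM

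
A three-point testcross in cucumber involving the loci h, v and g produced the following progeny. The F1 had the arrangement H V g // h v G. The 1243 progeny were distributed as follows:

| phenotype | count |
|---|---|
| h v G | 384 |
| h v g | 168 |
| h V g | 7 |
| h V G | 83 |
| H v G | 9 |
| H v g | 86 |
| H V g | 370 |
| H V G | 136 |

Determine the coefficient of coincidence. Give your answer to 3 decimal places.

The two rarest classes, h V g and H v G, are the double crossovers. Comparing them with the parentals, only the h allele has switched, so h is the middle locus and the order is v – h – g.
v–h: (169 + 16)/1243 = 0.1488; h–g: (304 + 16)/1243 = 0.2574.
Expected DCO frequency = 0.1488 × 0.2574 ≈ 0.03830; observed = 16/1243 ≈ 0.01287.
Coefficient of coincidence = 0.01287/0.03830 ≈ 0.336.

0.336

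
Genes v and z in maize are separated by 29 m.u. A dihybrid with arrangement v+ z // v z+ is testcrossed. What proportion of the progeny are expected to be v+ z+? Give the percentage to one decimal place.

14.5%

A map distance of 29 m.u. corresponds to a recombination frequency of 0.290.
The F1 is v+ z / v z+, so v+ z+ is a recombinant gamete class with expected frequency r/2 = 0.290/2 = 0.1450.
That is 0.1450 = 14.5% of the progeny.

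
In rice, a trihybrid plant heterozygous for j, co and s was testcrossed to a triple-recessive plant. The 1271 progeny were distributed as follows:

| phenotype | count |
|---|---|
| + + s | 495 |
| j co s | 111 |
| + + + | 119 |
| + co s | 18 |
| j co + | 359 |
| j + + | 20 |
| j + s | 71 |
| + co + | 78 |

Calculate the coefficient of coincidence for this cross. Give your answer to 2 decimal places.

0.96

The two most frequent reciprocal classes, j co + and + + s, are the parental types, so the F1 was j co + / + + s.
The two rarest classes, j + + and + co s, are the double crossovers. Comparing them with the parentals, only the co allele has switched, so co is the middle locus and the order is s – co – j.
s–co: (230 + 38)/1271 = 0.2109; co–j: (149 + 38)/1271 = 0.1471.
Expected DCO frequency = 0.2109 × 0.1471 ≈ 0.03102; observed = 38/1271 ≈ 0.02990.
Coefficient of coincidence = 0.02990/0.03102 ≈ 0.96.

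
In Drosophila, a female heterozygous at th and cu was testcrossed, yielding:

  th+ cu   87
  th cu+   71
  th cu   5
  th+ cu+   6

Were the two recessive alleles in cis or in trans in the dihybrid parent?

trans

The two most frequent classes are th+ cu (87) and th cu+ (71); these are the parental (non-recombinant) types.
So the F1 carried th+ cu on one chromosome and th cu+ on the other — the recessive alleles are on opposite chromosomes (trans / repulsion).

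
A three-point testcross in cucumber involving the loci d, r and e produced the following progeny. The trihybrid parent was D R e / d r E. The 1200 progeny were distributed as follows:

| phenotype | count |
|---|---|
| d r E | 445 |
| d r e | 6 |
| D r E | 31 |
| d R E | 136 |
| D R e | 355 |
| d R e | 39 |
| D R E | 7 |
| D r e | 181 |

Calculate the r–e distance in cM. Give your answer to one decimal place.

The two rarest classes, D R E and d r e, are the double crossovers. Comparing them with the parentals, only the e allele has switched, so e is the middle locus and the order is r – e – d.
Crossovers in the r–e interval produce the single-crossover classes D r e and d R E (181 + 136 = 317) plus the double crossovers (13).
RF(r–e) = (317 + 13) / 1200 = 330/1200 = 0.2750 → 27.5 cM.

27.5 cM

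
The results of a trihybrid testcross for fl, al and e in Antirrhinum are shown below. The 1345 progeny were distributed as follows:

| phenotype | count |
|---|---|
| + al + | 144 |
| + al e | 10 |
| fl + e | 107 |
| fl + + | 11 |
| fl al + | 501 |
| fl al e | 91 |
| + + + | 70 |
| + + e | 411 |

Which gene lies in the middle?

al

The two most frequent reciprocal classes, + + e and fl al +, are the parental types, so the F1 was + + e / fl al +.
The two rarest classes, + al e and fl + +, are the double crossovers. Comparing them with the parentals, only the al allele has switched, so al is the middle locus and the order is fl – al – e.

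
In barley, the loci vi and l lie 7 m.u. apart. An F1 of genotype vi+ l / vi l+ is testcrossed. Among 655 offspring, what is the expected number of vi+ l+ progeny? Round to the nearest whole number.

23

A map distance of 7 m.u. corresponds to a recombination frequency of 0.070.
The F1 is vi+ l / vi l+, so vi+ l+ is a recombinant gamete class with expected frequency r/2 = 0.070/2 = 0.0350.
Expected number = 0.0350 × 655 = 22.93 ≈ 23.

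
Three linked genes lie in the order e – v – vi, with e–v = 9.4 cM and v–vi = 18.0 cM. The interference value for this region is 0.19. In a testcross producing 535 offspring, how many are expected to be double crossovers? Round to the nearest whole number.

Map distances give recombination frequencies of 0.094 and 0.180 for the two intervals.
With interference 0.19 (so coincidence = 0.81), expected double-crossover frequency = 0.094 × 0.180 × 0.81 = 0.01371.
Expected number = 0.01371 × 535 = 7.33 ≈ 7.

7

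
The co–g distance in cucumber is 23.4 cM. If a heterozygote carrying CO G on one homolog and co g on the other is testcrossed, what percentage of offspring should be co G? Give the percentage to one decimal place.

A map distance of 23.4 cM corresponds to a recombination frequency of 0.234.
The F1 is CO G / co g, so co G is a recombinant gamete class with expected frequency r/2 = 0.234/2 = 0.1170.
That is 0.1170 = 11.7% of the progeny.

11.7%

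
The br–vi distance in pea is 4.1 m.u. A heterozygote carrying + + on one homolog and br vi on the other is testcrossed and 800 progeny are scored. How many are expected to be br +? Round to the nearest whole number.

16

A map distance of 4.1 m.u. corresponds to a recombination frequency of 0.041.
The F1 is + + / br vi, so br + is a recombinant gamete class with expected frequency r/2 = 0.041/2 = 0.0205.
Expected number = 0.0205 × 800 = 16.40 ≈ 16.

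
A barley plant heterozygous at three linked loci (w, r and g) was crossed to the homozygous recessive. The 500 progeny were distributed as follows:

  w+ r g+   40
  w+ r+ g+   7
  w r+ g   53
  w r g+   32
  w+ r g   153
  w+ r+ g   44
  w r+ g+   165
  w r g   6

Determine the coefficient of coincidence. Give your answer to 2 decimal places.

The two most frequent reciprocal classes, w r+ g+ and w+ r g, are the parental types, so the F1 was w r+ g+ / w+ r g.
The two rarest classes, w+ r+ g+ and w r g, are the double crossovers. Comparing them with the parentals, only the w allele has switched, so w is the middle locus and the order is r – w – g.
r–w: (76 + 13)/500 = 0.1780; w–g: (93 + 13)/500 = 0.2120.
Expected DCO frequency = 0.1780 × 0.2120 ≈ 0.03774; observed = 13/500 ≈ 0.02600.
Coefficient of coincidence = 0.02600/0.03774 ≈ 0.69.

0.69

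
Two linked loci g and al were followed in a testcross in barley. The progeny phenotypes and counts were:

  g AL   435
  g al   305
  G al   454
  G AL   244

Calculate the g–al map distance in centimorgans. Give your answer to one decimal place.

The two most frequent classes, G al (454) and g AL (435), are the parental types, so the F1 was G al / g AL.
The recombinant classes are G AL and g al: 244 + 305 = 549.
Recombination frequency = 549/1438 = 0.3818 ≈ 38.2%, i.e. 38.2 centimorgans.

38.2 centimorgans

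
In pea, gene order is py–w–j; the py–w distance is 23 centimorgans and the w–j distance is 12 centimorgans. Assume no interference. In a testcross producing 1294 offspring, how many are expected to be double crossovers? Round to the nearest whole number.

36

Map distances give recombination frequencies of 0.230 and 0.120 for the two intervals.
With no interference, expected double-crossover frequency = 0.230 × 0.120 = 0.02760.
Expected number = 0.02760 × 1294 = 35.71 ≈ 36.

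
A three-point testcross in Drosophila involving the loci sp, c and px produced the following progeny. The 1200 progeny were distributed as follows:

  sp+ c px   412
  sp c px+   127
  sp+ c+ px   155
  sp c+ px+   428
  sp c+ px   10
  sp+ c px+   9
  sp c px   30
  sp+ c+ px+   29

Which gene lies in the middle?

px

The two most frequent reciprocal classes, sp c+ px+ and sp+ c px, are the parental types, so the F1 was sp c+ px+ / sp+ c px.
The two rarest classes, sp c+ px and sp+ c px+, are the double crossovers. Comparing them with the parentals, only the px allele has switched, so px is the middle locus and the order is sp – px – c.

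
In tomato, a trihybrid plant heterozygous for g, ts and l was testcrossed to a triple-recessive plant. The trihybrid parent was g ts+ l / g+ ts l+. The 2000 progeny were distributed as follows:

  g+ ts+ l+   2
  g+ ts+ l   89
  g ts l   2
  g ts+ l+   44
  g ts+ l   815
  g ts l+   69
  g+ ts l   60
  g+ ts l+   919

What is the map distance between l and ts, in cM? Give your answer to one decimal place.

The two rarest classes, g ts l and g+ ts+ l+, are the double crossovers. Comparing them with the parentals, only the ts allele has switched, so ts is the middle locus and the order is g – ts – l.
Crossovers in the ts–l interval produce the single-crossover classes g ts+ l+ and g+ ts l (44 + 60 = 104) plus the double crossovers (4).
RF(ts–l) = (104 + 4) / 2000 = 108/2000 = 0.0540 → 5.4 cM.

5.4 cM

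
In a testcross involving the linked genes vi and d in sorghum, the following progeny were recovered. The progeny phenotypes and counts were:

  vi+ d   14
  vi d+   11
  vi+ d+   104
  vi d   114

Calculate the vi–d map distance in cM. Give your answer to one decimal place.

The two most frequent classes, vi+ d+ (104) and vi d (114), are the parental types, so the F1 was vi+ d+ / vi d.
The recombinant classes are vi+ d and vi d+: 14 + 11 = 25.
Recombination frequency = 25/243 = 0.1029 ≈ 10.3%, i.e. 10.3 cM.

10.3 cM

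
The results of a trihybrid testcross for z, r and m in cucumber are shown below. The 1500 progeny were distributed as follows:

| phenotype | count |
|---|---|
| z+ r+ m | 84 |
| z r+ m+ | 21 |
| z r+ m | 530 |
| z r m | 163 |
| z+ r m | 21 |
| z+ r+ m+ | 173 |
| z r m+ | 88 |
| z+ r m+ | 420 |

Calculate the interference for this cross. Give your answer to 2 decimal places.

0.22

The two most frequent reciprocal classes, z r+ m and z+ r m+, are the parental types, so the F1 was z r+ m / z+ r m+.
The two rarest classes, z r+ m+ and z+ r m, are the double crossovers. Comparing them with the parentals, only the m allele has switched, so m is the middle locus and the order is z – m – r.
z–m: (172 + 42)/1500 = 0.1427; m–r: (336 + 42)/1500 = 0.2520.
Expected DCO frequency = 0.1427 × 0.2520 ≈ 0.03596; observed = 42/1500 ≈ 0.02800.
Coefficient of coincidence = 0.02800/0.03596 ≈ 0.78; interference = 1 − 0.78 = 0.22.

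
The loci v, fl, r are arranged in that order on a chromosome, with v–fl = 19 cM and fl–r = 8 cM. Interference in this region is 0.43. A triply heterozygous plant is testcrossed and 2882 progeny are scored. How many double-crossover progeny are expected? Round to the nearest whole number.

Map distances give recombination frequencies of 0.190 and 0.080 for the two intervals.
With interference 0.43 (so coincidence = 0.57), expected double-crossover frequency = 0.190 × 0.080 × 0.57 = 0.00866.
Expected number = 0.00866 × 2882 = 24.97 ≈ 25.

25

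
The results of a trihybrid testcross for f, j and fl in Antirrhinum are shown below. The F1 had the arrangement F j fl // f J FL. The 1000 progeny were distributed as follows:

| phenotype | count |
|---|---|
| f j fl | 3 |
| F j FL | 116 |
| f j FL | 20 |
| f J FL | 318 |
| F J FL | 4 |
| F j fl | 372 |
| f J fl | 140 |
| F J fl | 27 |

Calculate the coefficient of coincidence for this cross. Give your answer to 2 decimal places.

0.49

The two rarest classes, f j fl and F J FL, are the double crossovers. Comparing them with the parentals, only the f allele has switched, so f is the middle locus and the order is j – f – fl.
j–f: (47 + 7)/1000 = 0.0540; f–fl: (256 + 7)/1000 = 0.2630.
Expected DCO frequency = 0.0540 × 0.2630 ≈ 0.01420; observed = 7/1000 ≈ 0.00700.
Coefficient of coincidence = 0.00700/0.01420 ≈ 0.49.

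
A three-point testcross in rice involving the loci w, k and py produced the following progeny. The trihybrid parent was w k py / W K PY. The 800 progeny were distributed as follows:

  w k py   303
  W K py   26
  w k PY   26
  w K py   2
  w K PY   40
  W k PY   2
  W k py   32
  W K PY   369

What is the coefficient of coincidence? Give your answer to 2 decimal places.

The two rarest classes, w K py and W k PY, are the double crossovers. Comparing them with the parentals, only the k allele has switched, so k is the middle locus and the order is w – k – py.
w–k: (72 + 4)/800 = 0.0950; k–py: (52 + 4)/800 = 0.0700.
Expected DCO frequency = 0.0950 × 0.0700 ≈ 0.00665; observed = 4/800 ≈ 0.00500.
Coefficient of coincidence = 0.00500/0.00665 ≈ 0.75.

0.75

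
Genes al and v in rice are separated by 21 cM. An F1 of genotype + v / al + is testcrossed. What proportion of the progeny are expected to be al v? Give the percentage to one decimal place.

10.5%

A map distance of 21 cM corresponds to a recombination frequency of 0.210.
The F1 is + v / al +, so al v is a recombinant gamete class with expected frequency r/2 = 0.210/2 = 0.1050.
That is 0.1050 = 10.5% of the progeny.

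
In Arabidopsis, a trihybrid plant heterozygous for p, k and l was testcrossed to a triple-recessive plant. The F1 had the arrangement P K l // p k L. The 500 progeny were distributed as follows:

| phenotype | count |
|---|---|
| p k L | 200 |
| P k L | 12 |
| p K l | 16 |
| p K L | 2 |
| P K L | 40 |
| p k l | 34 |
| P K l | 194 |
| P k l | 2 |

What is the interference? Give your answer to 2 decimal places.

The two rarest classes, P k l and p K L, are the double crossovers. Comparing them with the parentals, only the k allele has switched, so k is the middle locus and the order is p – k – l.
p–k: (28 + 4)/500 = 0.0640; k–l: (74 + 4)/500 = 0.1560.
Expected DCO frequency = 0.0640 × 0.1560 ≈ 0.00998; observed = 4/500 ≈ 0.00800.
Coefficient of coincidence = 0.00800/0.00998 ≈ 0.80; interference = 1 − 0.80 = 0.20.

0.20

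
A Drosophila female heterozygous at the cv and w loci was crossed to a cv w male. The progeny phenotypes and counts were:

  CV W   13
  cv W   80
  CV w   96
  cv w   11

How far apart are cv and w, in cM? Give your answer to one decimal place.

The two most frequent classes, CV w (96) and cv W (80), are the parental types, so the F1 was CV w / cv W.
The recombinant classes are CV W and cv w: 13 + 11 = 24.
Recombination frequency = 24/200 = 0.1200 ≈ 12.0%, i.e. 12.0 cM.

12.0 cM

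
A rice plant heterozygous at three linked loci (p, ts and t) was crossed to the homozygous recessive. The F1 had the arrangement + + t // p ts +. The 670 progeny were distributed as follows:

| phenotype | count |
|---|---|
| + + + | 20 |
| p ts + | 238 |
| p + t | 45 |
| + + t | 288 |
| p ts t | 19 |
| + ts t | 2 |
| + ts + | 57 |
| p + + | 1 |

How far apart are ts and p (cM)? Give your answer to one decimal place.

15.7 cM

The two rarest classes, + ts t and p + +, are the double crossovers. Comparing them with the parentals, only the ts allele has switched, so ts is the middle locus and the order is t – ts – p.
Crossovers in the ts–p interval produce the single-crossover classes p + t and + ts + (45 + 57 = 102) plus the double crossovers (3).
RF(ts–p) = (102 + 3) / 670 = 105/670 = 0.1567 → 15.7 cM.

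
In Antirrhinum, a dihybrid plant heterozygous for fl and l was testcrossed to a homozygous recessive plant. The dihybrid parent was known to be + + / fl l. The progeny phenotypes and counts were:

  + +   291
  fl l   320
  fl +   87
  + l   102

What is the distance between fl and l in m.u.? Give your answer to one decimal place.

23.6 m.u.

The recombinant classes are + l and fl +: 102 + 87 = 189.
Recombination frequency = 189/800 = 0.2362 ≈ 23.6%, i.e. 23.6 m.u.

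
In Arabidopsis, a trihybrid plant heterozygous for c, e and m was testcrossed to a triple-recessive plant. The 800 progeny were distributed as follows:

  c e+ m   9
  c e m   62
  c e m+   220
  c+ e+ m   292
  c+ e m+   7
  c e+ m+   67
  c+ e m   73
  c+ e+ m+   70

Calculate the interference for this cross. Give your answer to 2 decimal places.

The two most frequent reciprocal classes, c e m+ and c+ e+ m, are the parental types, so the F1 was c e m+ / c+ e+ m.
The two rarest classes, c+ e m+ and c e+ m, are the double crossovers. Comparing them with the parentals, only the c allele has switched, so c is the middle locus and the order is m – c – e.
m–c: (132 + 16)/800 = 0.1850; c–e: (140 + 16)/800 = 0.1950.
Expected DCO frequency = 0.1850 × 0.1950 ≈ 0.03608; observed = 16/800 ≈ 0.02000.
Coefficient of coincidence = 0.02000/0.03608 ≈ 0.55; interference = 1 − 0.55 = 0.45.

0.45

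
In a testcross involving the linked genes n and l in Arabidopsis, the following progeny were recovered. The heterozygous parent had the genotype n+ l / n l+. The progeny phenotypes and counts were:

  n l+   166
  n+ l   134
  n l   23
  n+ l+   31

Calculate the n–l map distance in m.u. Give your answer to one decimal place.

The recombinant classes are n+ l+ and n l: 31 + 23 = 54.
Recombination frequency = 54/354 = 0.1525 ≈ 15.3%, i.e. 15.3 m.u.

15.3 m.u.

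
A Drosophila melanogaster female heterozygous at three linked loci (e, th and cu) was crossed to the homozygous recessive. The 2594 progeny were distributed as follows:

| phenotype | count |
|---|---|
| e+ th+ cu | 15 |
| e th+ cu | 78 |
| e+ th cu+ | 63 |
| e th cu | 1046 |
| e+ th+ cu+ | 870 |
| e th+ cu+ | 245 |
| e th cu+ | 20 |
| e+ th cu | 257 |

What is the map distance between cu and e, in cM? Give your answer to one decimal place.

The two most frequent reciprocal classes, e+ th+ cu+ and e th cu, are the parental types, so the F1 was e+ th+ cu+ / e th cu.
The two rarest classes, e+ th+ cu and e th cu+, are the double crossovers. Comparing them with the parentals, only the cu allele has switched, so cu is the middle locus and the order is th – cu – e.
Crossovers in the cu–e interval produce the single-crossover classes e th+ cu+ and e+ th cu (245 + 257 = 502) plus the double crossovers (35).
RF(cu–e) = (502 + 35) / 2594 = 537/2594 = 0.2070 → 20.7 cM.

20.7 cM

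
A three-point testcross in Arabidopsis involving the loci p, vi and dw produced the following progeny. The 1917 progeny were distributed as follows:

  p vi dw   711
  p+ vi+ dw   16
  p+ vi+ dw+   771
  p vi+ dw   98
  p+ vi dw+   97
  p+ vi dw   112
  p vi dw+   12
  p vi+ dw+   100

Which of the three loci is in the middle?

dw

The two most frequent reciprocal classes, p vi dw and p+ vi+ dw+, are the parental types, so the F1 was p vi dw / p+ vi+ dw+.
The two rarest classes, p vi dw+ and p+ vi+ dw, are the double crossovers. Comparing them with the parentals, only the dw allele has switched, so dw is the middle locus and the order is p – dw – vi.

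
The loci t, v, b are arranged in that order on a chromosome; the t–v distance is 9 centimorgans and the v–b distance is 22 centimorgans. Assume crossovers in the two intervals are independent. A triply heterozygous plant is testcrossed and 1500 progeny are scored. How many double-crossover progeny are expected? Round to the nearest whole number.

30

Map distances give recombination frequencies of 0.090 and 0.220 for the two intervals.
With no interference, expected double-crossover frequency = 0.090 × 0.220 = 0.01980.
Expected number = 0.01980 × 1500 = 29.70 ≈ 30.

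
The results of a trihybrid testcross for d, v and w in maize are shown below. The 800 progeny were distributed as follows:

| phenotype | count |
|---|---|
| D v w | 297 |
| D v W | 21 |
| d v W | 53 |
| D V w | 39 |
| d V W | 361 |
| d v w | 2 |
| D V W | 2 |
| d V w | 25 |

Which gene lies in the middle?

d

The two most frequent reciprocal classes, d V W and D v w, are the parental types, so the F1 was d V W / D v w.
The two rarest classes, D V W and d v w, are the double crossovers. Comparing them with the parentals, only the d allele has switched, so d is the middle locus and the order is w – d – v.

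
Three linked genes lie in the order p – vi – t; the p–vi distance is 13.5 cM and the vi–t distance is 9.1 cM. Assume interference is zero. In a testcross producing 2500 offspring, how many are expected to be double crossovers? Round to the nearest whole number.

31

Map distances give recombination frequencies of 0.135 and 0.091 for the two intervals.
With no interference, expected double-crossover frequency = 0.135 × 0.091 = 0.01229.
Expected number = 0.01229 × 2500 = 30.71 ≈ 31.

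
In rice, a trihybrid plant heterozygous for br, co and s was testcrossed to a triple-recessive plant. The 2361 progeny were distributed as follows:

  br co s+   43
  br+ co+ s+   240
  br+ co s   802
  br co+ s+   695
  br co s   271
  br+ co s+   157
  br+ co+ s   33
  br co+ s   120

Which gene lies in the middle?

The two most frequent reciprocal classes, br co+ s+ and br+ co s, are the parental types, so the F1 was br co+ s+ / br+ co s.
The two rarest classes, br co s+ and br+ co+ s, are the double crossovers. Comparing them with the parentals, only the co allele has switched, so co is the middle locus and the order is s – co – br.

co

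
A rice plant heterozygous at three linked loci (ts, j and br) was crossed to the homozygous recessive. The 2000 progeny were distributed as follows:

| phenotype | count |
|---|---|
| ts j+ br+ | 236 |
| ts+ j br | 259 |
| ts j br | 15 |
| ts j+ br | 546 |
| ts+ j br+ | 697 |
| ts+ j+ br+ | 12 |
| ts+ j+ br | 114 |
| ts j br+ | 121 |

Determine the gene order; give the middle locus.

j

The two most frequent reciprocal classes, ts+ j br+ and ts j+ br, are the parental types, so the F1 was ts+ j br+ / ts j+ br.
The two rarest classes, ts+ j+ br+ and ts j br, are the double crossovers. Comparing them with the parentals, only the j allele has switched, so j is the middle locus and the order is ts – j – br.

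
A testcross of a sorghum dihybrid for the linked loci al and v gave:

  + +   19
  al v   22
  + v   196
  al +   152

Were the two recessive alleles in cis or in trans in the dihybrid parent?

The two most frequent classes are + v (196) and al + (152); these are the parental (non-recombinant) types.
So the F1 carried + v on one chromosome and al + on the other — the recessive alleles are on opposite chromosomes (trans / repulsion).

trans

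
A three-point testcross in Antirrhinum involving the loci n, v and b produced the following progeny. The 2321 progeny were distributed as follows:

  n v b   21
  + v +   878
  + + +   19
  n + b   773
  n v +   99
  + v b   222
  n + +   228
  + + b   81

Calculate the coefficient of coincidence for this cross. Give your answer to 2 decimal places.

0.86

The two most frequent reciprocal classes, n + b and + v +, are the parental types, so the F1 was n + b / + v +.
The two rarest classes, n v b and + + +, are the double crossovers. Comparing them with the parentals, only the v allele has switched, so v is the middle locus and the order is b – v – n.
b–v: (450 + 40)/2321 = 0.2111; v–n: (180 + 40)/2321 = 0.0948.
Expected DCO frequency = 0.2111 × 0.0948 ≈ 0.02001; observed = 40/2321 ≈ 0.01723.
Coefficient of coincidence = 0.01723/0.02001 ≈ 0.86.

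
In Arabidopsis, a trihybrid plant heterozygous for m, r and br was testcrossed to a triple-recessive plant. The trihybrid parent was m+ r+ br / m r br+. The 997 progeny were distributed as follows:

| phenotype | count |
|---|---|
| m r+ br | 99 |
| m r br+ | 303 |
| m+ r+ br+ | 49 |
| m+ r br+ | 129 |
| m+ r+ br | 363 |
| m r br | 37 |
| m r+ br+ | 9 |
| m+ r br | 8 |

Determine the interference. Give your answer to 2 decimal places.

0.33

The two rarest classes, m+ r br and m r+ br+, are the double crossovers. Comparing them with the parentals, only the r allele has switched, so r is the middle locus and the order is br – r – m.
br–r: (86 + 17)/997 = 0.1033; r–m: (228 + 17)/997 = 0.2457.
Expected DCO frequency = 0.1033 × 0.2457 ≈ 0.02538; observed = 17/997 ≈ 0.01705.
Coefficient of coincidence = 0.01705/0.02538 ≈ 0.67; interference = 1 − 0.67 = 0.33.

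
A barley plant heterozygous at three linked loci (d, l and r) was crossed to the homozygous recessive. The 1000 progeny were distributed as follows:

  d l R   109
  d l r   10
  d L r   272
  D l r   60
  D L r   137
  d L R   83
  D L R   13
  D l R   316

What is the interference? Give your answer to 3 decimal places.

The two most frequent reciprocal classes, D l R and d L r, are the parental types, so the F1 was D l R / d L r.
The two rarest classes, D L R and d l r, are the double crossovers. Comparing them with the parentals, only the l allele has switched, so l is the middle locus and the order is d – l – r.
d–l: (246 + 23)/1000 = 0.2690; l–r: (143 + 23)/1000 = 0.1660.
Expected DCO frequency = 0.2690 × 0.1660 ≈ 0.04465; observed = 23/1000 ≈ 0.02300.
Coefficient of coincidence = 0.02300/0.04465 ≈ 0.515; interference = 1 − 0.515 = 0.485.

0.485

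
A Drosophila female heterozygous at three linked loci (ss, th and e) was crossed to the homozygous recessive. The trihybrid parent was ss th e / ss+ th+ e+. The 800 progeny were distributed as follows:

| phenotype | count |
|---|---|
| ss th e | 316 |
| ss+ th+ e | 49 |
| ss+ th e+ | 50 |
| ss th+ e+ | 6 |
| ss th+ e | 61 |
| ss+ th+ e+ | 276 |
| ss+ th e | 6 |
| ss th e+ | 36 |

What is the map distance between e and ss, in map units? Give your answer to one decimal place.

The two rarest classes, ss+ th e and ss th+ e+, are the double crossovers. Comparing them with the parentals, only the ss allele has switched, so ss is the middle locus and the order is e – ss – th.
Crossovers in the e–ss interval produce the single-crossover classes ss th e+ and ss+ th+ e (36 + 49 = 85) plus the double crossovers (12).
RF(e–ss) = (85 + 12) / 800 = 97/800 = 0.1212 → 12.1 map units.

12.1 map units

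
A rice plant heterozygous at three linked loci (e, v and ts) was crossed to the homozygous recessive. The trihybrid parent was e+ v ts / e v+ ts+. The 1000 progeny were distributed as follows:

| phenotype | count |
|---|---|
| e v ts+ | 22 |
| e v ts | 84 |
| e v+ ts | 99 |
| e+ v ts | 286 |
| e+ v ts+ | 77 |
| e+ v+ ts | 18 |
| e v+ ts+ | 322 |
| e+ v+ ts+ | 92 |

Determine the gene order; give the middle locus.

v

The two rarest classes, e+ v+ ts and e v ts+, are the double crossovers. Comparing them with the parentals, only the v allele has switched, so v is the middle locus and the order is e – v – ts.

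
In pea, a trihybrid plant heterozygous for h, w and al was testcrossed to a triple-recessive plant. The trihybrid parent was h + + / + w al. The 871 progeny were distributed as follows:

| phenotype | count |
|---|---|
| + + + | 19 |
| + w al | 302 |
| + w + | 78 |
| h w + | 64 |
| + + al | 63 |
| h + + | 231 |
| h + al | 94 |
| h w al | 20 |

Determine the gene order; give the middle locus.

h

The two rarest classes, + + + and h w al, are the double crossovers. Comparing them with the parentals, only the h allele has switched, so h is the middle locus and the order is w – h – al.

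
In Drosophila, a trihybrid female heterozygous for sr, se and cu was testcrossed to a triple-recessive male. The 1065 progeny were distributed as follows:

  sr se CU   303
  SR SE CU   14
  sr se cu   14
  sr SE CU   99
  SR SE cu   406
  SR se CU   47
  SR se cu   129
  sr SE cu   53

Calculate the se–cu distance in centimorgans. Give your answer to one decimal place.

24.0 centimorgans

The two most frequent reciprocal classes, sr se CU and SR SE cu, are the parental types, so the F1 was sr se CU / SR SE cu.
The two rarest classes, sr se cu and SR SE CU, are the double crossovers. Comparing them with the parentals, only the cu allele has switched, so cu is the middle locus and the order is sr – cu – se.
Crossovers in the cu–se interval produce the single-crossover classes sr SE CU and SR se cu (99 + 129 = 228) plus the double crossovers (28).
RF(cu–se) = (228 + 28) / 1065 = 256/1065 = 0.2404 → 24.0 centimorgans.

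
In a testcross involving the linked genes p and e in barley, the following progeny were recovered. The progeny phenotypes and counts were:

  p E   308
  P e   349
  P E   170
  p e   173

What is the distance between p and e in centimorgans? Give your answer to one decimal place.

The two most frequent classes, P e (349) and p E (308), are the parental types, so the F1 was P e / p E.
The recombinant classes are P E and p e: 170 + 173 = 343.
Recombination frequency = 343/1000 = 0.3430 ≈ 34.3%, i.e. 34.3 centimorgans.

34.3 centimorgans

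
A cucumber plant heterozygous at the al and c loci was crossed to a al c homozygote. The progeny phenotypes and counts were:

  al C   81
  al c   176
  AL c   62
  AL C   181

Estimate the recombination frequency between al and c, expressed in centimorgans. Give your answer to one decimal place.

The two most frequent classes, AL C (181) and al c (176), are the parental types, so the F1 was AL C / al c.
The recombinant classes are AL c and al C: 62 + 81 = 143.
Recombination frequency = 143/500 = 0.2860 ≈ 28.6%, i.e. 28.6 centimorgans.

28.6 centimorgans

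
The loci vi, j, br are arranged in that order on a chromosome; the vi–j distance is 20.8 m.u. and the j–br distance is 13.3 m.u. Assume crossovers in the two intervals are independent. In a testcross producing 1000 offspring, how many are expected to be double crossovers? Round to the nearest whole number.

Map distances give recombination frequencies of 0.208 and 0.133 for the two intervals.
With no interference, expected double-crossover frequency = 0.208 × 0.133 = 0.02766.
Expected number = 0.02766 × 1000 = 27.66 ≈ 28.

28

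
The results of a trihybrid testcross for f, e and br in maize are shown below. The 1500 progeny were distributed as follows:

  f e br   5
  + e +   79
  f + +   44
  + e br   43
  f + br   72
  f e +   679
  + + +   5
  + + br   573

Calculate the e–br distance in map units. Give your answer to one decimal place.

The two most frequent reciprocal classes, + + br and f e +, are the parental types, so the F1 was + + br / f e +.
The two rarest classes, + + + and f e br, are the double crossovers. Comparing them with the parentals, only the br allele has switched, so br is the middle locus and the order is f – br – e.
Crossovers in the br–e interval produce the single-crossover classes + e br and f + + (43 + 44 = 87) plus the double crossovers (10).
RF(br–e) = (87 + 10) / 1500 = 97/1500 = 0.0647 → 6.5 map units.

6.5 map units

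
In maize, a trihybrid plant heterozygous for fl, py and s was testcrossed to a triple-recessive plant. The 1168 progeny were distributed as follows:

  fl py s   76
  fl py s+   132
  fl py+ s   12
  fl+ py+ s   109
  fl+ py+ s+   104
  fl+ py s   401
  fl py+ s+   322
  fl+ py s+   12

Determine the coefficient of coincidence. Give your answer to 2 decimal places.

0.52

The two most frequent reciprocal classes, fl+ py s and fl py+ s+, are the parental types, so the F1 was fl+ py s / fl py+ s+.
The two rarest classes, fl+ py s+ and fl py+ s, are the double crossovers. Comparing them with the parentals, only the s allele has switched, so s is the middle locus and the order is fl – s – py.
fl–s: (180 + 24)/1168 = 0.1747; s–py: (241 + 24)/1168 = 0.2269.
Expected DCO frequency = 0.1747 × 0.2269 ≈ 0.03964; observed = 24/1168 ≈ 0.02055.
Coefficient of coincidence = 0.02055/0.03964 ≈ 0.52.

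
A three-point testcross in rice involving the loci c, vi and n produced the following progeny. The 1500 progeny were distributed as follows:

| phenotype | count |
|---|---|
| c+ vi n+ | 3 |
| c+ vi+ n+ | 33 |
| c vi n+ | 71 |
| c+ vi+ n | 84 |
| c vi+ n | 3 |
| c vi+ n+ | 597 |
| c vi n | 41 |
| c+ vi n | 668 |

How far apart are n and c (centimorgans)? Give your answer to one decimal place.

The two most frequent reciprocal classes, c vi+ n+ and c+ vi n, are the parental types, so the F1 was c vi+ n+ / c+ vi n.
The two rarest classes, c vi+ n and c+ vi n+, are the double crossovers. Comparing them with the parentals, only the n allele has switched, so n is the middle locus and the order is vi – n – c.
Crossovers in the n–c interval produce the single-crossover classes c+ vi+ n+ and c vi n (33 + 41 = 74) plus the double crossovers (6).
RF(n–c) = (74 + 6) / 1500 = 80/1500 = 0.0533 → 5.3 centimorgans.

5.3 centimorgans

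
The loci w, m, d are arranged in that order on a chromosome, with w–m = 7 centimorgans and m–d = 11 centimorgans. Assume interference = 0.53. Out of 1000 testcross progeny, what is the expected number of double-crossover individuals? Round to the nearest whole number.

Map distances give recombination frequencies of 0.070 and 0.110 for the two intervals.
With interference 0.53 (so coincidence = 0.47), expected double-crossover frequency = 0.070 × 0.110 × 0.47 = 0.00362.
Expected number = 0.00362 × 1000 = 3.62 ≈ 4.

4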